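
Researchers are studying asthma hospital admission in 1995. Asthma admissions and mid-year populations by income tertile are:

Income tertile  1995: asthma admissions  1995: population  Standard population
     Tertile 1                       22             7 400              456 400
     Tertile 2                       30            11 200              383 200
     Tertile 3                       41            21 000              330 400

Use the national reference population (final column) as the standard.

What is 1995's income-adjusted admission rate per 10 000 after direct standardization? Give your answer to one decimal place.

Income-specific rates per 10 000 for 1995: 29.73, 26.79, 19.52.
Standard total = 1 170 000; weights = 0.3901, 0.3275, 0.2824.
Standardized rate: 0.3901×29.73 + 0.3275×26.79 + 0.2824×19.52 = 25.8834 per 10 000.

25.9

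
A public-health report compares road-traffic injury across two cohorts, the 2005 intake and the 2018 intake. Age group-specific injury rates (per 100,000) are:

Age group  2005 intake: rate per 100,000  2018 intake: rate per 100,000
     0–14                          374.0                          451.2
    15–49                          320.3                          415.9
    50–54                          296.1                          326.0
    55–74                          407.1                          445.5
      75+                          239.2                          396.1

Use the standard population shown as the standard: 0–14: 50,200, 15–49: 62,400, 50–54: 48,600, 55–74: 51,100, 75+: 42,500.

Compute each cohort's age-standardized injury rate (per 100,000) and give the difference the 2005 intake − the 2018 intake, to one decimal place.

Standard total = 254,800; weights = 0.1970, 0.2449, 0.1907, 0.2005, 0.1668.
The 2005 intake: 0.1970×374.0 + 0.2449×320.3 + 0.1907×296.1 + 0.2005×407.1 + 0.1668×239.2 = 330.1444 per 100,000.
The 2018 intake: 0.1970×451.2 + 0.2449×415.9 + 0.1907×326.0 + 0.2005×445.5 + 0.1668×396.1 = 408.3411 per 100,000.
Difference = 330.1444 − 408.3411 = -78.1967.

-78.2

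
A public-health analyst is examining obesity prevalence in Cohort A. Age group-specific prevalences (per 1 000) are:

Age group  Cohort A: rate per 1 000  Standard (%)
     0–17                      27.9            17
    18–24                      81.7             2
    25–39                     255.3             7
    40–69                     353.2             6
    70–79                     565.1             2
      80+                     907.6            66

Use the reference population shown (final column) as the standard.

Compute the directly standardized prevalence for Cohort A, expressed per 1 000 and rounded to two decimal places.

Standard weights: 0.17, 0.02, 0.07, 0.06, 0.02, 0.66.
Standardized rate: 0.1700×27.9 + 0.0200×81.7 + 0.0700×255.3 + 0.0600×353.2 + 0.0200×565.1 + 0.6600×907.6 = 655.7580 per 1 000.

655.76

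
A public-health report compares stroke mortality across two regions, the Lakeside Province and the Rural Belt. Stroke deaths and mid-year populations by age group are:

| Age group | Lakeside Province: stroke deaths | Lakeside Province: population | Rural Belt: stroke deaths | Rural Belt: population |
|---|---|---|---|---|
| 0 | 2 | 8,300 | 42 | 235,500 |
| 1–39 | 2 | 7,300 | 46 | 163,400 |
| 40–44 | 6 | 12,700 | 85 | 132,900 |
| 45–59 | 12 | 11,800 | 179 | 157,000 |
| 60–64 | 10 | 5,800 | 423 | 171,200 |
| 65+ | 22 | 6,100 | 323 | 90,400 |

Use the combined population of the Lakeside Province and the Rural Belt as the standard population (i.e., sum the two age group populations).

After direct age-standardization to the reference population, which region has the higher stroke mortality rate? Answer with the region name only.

Rural Belt

Age-specific rates per 100,000 for the Lakeside Province: 24.10, 27.40, 47.24, 101.69, 172.41, 360.66.
For the Rural Belt: 17.83, 28.15, 63.96, 114.01, 247.08, 357.30.
Combined standard total = 1,002,400; weights = 0.2432, 0.1703, 0.1453, 0.1684, 0.1766, 0.0963.
The Lakeside Province: 0.2432×24.10 + 0.1703×27.40 + 0.1453×47.24 + 0.1684×101.69 + 0.1766×172.41 + 0.0963×360.66 = 99.6775 per 100,000.
The Rural Belt: 0.2432×17.83 + 0.1703×28.15 + 0.1453×63.96 + 0.1684×114.01 + 0.1766×247.08 + 0.0963×357.30 = 115.6462 per 100,000.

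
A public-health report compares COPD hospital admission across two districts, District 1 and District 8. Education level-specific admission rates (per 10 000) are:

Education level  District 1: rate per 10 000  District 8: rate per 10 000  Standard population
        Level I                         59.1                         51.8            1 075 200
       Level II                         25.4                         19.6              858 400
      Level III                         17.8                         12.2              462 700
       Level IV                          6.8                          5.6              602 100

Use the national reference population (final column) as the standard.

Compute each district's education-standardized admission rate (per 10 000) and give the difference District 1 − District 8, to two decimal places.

Standard total = 2 998 400; weights = 0.3586, 0.2863, 0.1543, 0.2008.
District 1: 0.3586×59.1 + 0.2863×25.4 + 0.1543×17.8 + 0.2008×6.8 = 32.5767 per 10 000.
District 8: 0.3586×51.8 + 0.2863×19.6 + 0.1543×12.2 + 0.2008×5.6 = 27.1934 per 10 000.
Difference = 32.5767 − 27.1934 = 5.3833.

5.38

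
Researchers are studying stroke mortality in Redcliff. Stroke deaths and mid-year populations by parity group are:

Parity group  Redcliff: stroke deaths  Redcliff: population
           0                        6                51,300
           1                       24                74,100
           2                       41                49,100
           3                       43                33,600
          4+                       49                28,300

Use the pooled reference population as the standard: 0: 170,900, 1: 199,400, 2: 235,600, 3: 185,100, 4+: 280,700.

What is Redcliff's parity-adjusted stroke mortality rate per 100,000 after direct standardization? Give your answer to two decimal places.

93.70

Parity-specific rates per 100,000 for Redcliff: 11.70, 32.39, 83.50, 127.98, 173.14.
Standard total = 1,071,700; weights = 0.1595, 0.1861, 0.2198, 0.1727, 0.2619.
Standardized rate: 0.1595×11.70 + 0.1861×32.39 + 0.2198×83.50 + 0.1727×127.98 + 0.2619×173.14 = 93.7022 per 100,000.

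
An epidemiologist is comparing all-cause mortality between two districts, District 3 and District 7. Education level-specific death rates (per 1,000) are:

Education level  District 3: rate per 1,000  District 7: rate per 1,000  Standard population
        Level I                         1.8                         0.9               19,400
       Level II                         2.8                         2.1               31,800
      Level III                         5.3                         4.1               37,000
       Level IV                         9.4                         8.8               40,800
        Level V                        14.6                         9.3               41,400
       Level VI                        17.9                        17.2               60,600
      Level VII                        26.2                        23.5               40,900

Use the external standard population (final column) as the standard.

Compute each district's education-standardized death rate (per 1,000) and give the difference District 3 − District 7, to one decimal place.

Standard total = 271,900; weights = 0.0713, 0.1170, 0.1361, 0.1501, 0.1523, 0.2229, 0.1504.
District 3: 0.0713×1.8 + 0.1170×2.8 + 0.1361×5.3 + 0.1501×9.4 + 0.1523×14.6 + 0.2229×17.9 + 0.1504×26.2 = 12.7412 per 1,000.
District 7: 0.0713×0.9 + 0.1170×2.1 + 0.1361×4.1 + 0.1501×8.8 + 0.1523×9.3 + 0.2229×17.2 + 0.1504×23.5 = 10.9727 per 1,000.
Difference = 12.7412 − 10.9727 = 1.7686.

1.8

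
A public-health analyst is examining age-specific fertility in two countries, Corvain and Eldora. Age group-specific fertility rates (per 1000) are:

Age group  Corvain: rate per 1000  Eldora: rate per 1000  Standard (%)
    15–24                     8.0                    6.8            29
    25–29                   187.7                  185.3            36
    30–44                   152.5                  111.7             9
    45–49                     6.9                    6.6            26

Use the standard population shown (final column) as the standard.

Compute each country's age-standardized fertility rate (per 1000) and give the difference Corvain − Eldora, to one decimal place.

5.0

Standard weights: 0.29, 0.36, 0.09, 0.26.
Corvain: 0.2900×8.0 + 0.3600×187.7 + 0.0900×152.5 + 0.2600×6.9 = 85.4110 per 1000.
Eldora: 0.2900×6.8 + 0.3600×185.3 + 0.0900×111.7 + 0.2600×6.6 = 80.4490 per 1000.
Difference = 85.4110 − 80.4490 = 4.9620.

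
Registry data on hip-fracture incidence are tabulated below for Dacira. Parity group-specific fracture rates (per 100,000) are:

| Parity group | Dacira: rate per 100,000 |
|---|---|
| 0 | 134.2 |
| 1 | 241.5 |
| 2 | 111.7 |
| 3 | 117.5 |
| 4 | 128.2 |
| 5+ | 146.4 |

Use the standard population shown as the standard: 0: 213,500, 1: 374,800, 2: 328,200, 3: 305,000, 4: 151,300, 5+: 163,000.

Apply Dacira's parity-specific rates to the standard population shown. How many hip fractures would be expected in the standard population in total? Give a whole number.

Expected hip fractures = Σ (standard pop × parity-specific rate ÷ 100,000)
= 213,500×134.2/100,000 + 374,800×241.5/100,000 + 328,200×111.7/100,000 + 305,000×117.5/100,000 + 151,300×128.2/100,000 + 163,000×146.4/100,000
= 286.52 + 905.14 + 366.60 + 358.38 + 193.97 + 238.63 = 2349.23.

2349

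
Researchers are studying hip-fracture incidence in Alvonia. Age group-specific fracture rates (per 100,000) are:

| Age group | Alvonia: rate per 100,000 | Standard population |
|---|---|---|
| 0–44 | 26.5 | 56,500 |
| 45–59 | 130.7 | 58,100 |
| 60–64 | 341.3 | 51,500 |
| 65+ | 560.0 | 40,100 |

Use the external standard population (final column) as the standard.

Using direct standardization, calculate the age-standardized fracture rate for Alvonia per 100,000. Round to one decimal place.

238.2

Standard total = 206,200; weights = 0.2740, 0.2818, 0.2498, 0.1945.
Standardized rate: 0.2740×26.5 + 0.2818×130.7 + 0.2498×341.3 + 0.1945×560.0 = 238.2341 per 100,000.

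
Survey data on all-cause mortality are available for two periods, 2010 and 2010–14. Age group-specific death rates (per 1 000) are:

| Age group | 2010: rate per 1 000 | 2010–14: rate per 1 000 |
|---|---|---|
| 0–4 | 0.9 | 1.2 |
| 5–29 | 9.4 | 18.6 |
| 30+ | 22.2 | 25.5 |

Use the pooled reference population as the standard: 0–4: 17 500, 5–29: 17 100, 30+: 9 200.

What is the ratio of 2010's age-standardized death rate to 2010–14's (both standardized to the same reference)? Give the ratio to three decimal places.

0.664

Standard total = 43 800; weights = 0.3995, 0.3904, 0.2100.
2010: 0.3995×0.9 + 0.3904×9.4 + 0.2100×22.2 = 8.6925 per 1 000.
2010–14: 0.3995×1.2 + 0.3904×18.6 + 0.2100×25.5 = 13.0973 per 1 000.
Ratio = 8.6925 ÷ 13.0973 = 0.66369.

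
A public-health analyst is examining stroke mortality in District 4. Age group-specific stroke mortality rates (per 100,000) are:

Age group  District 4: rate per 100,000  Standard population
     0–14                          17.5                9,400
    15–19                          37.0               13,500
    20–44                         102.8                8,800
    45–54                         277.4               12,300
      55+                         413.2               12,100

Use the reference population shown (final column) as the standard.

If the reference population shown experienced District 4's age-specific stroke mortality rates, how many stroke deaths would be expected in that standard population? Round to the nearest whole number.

100

Expected stroke deaths = Σ (standard pop × age-specific rate ÷ 100,000)
= 9,400×17.5/100,000 + 13,500×37.0/100,000 + 8,800×102.8/100,000 + 12,300×277.4/100,000 + 12,100×413.2/100,000
= 1.65 + 5.00 + 9.05 + 34.12 + 50.00 = 99.80.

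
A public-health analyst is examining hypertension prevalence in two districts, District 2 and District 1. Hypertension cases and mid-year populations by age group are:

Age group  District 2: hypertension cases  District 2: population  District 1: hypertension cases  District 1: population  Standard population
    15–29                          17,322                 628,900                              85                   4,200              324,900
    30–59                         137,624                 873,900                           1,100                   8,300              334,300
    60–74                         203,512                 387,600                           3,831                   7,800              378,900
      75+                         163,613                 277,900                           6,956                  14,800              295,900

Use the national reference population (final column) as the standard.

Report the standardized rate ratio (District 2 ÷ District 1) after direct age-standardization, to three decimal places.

Age-specific rates per 1,000 for District 2: 27.543, 157.483, 525.057, 588.748.
For District 1: 20.238, 132.530, 491.154, 470.000.
Standard total = 1,334,000; weights = 0.2436, 0.2506, 0.2840, 0.2218.
District 2: 0.2436×27.543 + 0.2506×157.483 + 0.2840×525.057 + 0.2218×588.748 = 325.8993 per 1,000.
District 1: 0.2436×20.238 + 0.2506×132.530 + 0.2840×491.154 + 0.2218×470.000 = 281.8976 per 1,000.
Ratio = 325.8993 ÷ 281.8976 = 1.15609.

1.156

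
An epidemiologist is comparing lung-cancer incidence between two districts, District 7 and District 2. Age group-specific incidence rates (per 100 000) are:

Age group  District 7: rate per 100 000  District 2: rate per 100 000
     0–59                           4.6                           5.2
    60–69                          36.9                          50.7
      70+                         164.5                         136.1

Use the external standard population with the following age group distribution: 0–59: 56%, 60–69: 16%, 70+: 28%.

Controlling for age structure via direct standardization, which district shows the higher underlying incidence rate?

Standard weights: 0.56, 0.16, 0.28.
District 7: 0.5600×4.6 + 0.1600×36.9 + 0.2800×164.5 = 54.5400 per 100 000.
District 2: 0.5600×5.2 + 0.1600×50.7 + 0.2800×136.1 = 49.1320 per 100 000.

District 7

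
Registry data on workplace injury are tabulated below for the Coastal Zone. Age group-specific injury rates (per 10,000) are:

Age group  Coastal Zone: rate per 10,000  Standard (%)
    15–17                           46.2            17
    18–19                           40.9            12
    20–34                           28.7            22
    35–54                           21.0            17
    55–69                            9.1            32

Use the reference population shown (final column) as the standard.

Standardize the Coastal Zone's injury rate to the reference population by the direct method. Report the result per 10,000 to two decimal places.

Standard weights: 0.17, 0.12, 0.22, 0.17, 0.32.
Standardized rate: 0.1700×46.2 + 0.1200×40.9 + 0.2200×28.7 + 0.1700×21.0 + 0.3200×9.1 = 25.5580 per 10,000.

25.56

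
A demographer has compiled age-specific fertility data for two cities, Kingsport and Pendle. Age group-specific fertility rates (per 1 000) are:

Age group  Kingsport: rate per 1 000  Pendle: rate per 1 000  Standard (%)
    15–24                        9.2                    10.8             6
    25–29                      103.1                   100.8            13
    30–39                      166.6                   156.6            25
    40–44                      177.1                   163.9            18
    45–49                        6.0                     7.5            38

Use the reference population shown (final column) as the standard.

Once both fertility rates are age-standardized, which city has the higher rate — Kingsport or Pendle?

Kingsport

Standard weights: 0.06, 0.13, 0.25, 0.18, 0.38.
Kingsport: 0.0600×9.2 + 0.1300×103.1 + 0.2500×166.6 + 0.1800×177.1 + 0.3800×6.0 = 89.7630 per 1 000.
Pendle: 0.0600×10.8 + 0.1300×100.8 + 0.2500×156.6 + 0.1800×163.9 + 0.3800×7.5 = 85.2540 per 1 000.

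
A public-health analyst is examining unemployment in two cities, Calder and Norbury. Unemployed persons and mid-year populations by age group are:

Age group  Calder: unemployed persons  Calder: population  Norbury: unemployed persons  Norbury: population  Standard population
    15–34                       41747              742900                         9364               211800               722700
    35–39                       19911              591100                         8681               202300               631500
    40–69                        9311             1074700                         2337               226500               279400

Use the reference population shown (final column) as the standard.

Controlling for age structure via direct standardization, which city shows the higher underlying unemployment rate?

Age-specific rates per 1000 for Calder: 56.195, 33.685, 8.664.
For Norbury: 44.212, 42.912, 10.318.
Standard total = 1633600; weights = 0.4424, 0.3866, 0.1710.
Calder: 0.4424×56.195 + 0.3866×33.685 + 0.1710×8.664 = 39.3636 per 1000.
Norbury: 0.4424×44.212 + 0.3866×42.912 + 0.1710×10.318 = 37.9120 per 1000.
The crude rates (29.46 vs 31.82) would put Norbury higher, but that reflects its age composition; once standardized to a common age structure, Calder has the higher underlying rate.

Calder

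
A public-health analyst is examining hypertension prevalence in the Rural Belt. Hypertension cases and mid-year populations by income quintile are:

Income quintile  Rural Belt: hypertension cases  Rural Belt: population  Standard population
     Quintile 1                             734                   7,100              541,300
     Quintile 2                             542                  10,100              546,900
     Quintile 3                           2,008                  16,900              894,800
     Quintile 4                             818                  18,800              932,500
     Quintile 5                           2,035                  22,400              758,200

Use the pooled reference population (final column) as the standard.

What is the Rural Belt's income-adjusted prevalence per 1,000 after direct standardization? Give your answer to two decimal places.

Income-specific rates per 1,000 for the Rural Belt: 103.380, 53.663, 118.817, 43.511, 90.848.
Standard total = 3,673,700; weights = 0.1473, 0.1489, 0.2436, 0.2538, 0.2064.
Standardized rate: 0.1473×103.380 + 0.1489×53.663 + 0.2436×118.817 + 0.2538×43.511 + 0.2064×90.848 = 81.9555 per 1,000.

81.96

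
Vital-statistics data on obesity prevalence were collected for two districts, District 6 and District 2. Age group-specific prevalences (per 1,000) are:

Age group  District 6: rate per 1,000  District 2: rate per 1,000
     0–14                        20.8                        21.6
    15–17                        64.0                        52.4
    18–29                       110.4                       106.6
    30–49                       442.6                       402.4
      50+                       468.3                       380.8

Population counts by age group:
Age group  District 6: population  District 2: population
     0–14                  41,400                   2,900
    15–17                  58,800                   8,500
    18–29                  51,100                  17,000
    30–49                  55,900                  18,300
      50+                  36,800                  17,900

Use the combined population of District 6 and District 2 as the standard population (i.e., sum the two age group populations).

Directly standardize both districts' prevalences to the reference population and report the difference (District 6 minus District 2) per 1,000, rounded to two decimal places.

28.43

Combined standard total = 308,600; weights = 0.1436, 0.2181, 0.2207, 0.2404, 0.1773.
District 6: 0.1436×20.8 + 0.2181×64.0 + 0.2207×110.4 + 0.2404×442.6 + 0.1773×468.3 = 230.7317 per 1,000.
District 2: 0.1436×21.6 + 0.2181×52.4 + 0.2207×106.6 + 0.2404×402.4 + 0.1773×380.8 = 202.3030 per 1,000.
Difference = 230.7317 − 202.3030 = 28.4287.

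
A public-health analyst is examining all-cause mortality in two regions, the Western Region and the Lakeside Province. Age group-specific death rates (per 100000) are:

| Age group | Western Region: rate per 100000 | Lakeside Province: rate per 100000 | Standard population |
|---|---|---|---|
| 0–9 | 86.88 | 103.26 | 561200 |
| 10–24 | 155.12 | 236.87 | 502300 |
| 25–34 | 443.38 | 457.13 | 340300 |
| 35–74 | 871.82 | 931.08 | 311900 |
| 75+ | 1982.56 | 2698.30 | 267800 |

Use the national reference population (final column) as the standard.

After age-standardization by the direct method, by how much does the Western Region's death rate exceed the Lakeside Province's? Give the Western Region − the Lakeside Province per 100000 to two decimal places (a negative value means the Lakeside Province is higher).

Standard total = 1983500; weights = 0.2829, 0.2532, 0.1716, 0.1572, 0.1350.
The Western Region: 0.2829×86.88 + 0.2532×155.12 + 0.1716×443.38 + 0.1572×871.82 + 0.1350×1982.56 = 544.6969 per 100000.
The Lakeside Province: 0.2829×103.26 + 0.2532×236.87 + 0.1716×457.13 + 0.1572×931.08 + 0.1350×2698.30 = 678.3460 per 100000.
Difference = 544.6969 − 678.3460 = -133.6491.

-133.65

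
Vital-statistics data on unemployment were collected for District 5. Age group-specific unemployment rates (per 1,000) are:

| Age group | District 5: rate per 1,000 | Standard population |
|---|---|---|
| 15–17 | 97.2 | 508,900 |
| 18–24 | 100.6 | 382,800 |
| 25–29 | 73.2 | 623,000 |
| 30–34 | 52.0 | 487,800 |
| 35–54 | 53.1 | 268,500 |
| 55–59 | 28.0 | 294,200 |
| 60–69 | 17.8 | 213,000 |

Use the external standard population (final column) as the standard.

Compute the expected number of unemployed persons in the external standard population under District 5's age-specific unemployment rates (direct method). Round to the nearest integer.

Expected unemployed persons = Σ (standard pop × age-specific rate ÷ 1,000)
= 508,900×97.2/1,000 + 382,800×100.6/1,000 + 623,000×73.2/1,000 + 487,800×52.0/1,000 + 268,500×53.1/1,000 + 294,200×28.0/1,000 + 213,000×17.8/1,000
= 49465.08 + 38509.68 + 45603.60 + 25365.60 + 14257.35 + 8237.60 + 3791.40 = 185230.31.

185230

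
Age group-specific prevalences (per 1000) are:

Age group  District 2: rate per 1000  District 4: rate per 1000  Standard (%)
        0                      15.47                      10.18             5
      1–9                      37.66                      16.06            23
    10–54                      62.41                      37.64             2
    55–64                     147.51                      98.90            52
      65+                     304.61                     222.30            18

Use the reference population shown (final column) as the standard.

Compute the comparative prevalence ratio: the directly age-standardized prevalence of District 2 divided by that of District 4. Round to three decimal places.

Standard weights: 0.05, 0.23, 0.02, 0.52, 0.18.
District 2: 0.0500×15.47 + 0.2300×37.66 + 0.0200×62.41 + 0.5200×147.51 + 0.1800×304.61 = 142.2185 per 1000.
District 4: 0.0500×10.18 + 0.2300×16.06 + 0.0200×37.64 + 0.5200×98.90 + 0.1800×222.30 = 96.3976 per 1000.
Ratio = 142.2185 ÷ 96.3976 = 1.47533.

1.475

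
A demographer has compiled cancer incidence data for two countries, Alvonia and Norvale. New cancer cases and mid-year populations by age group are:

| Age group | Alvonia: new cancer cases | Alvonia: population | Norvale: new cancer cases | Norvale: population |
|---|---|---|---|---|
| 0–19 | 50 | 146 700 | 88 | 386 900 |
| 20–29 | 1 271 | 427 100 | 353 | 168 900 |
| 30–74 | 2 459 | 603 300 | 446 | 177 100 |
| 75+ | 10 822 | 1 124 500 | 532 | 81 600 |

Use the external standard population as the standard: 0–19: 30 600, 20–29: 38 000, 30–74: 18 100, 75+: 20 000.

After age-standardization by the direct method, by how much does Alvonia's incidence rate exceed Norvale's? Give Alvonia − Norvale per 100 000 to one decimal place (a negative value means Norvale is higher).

119.4

Age-specific rates per 100 000 for Alvonia: 34.08, 297.59, 407.59, 962.38.
For Norvale: 22.74, 209.00, 251.84, 651.96.
Standard total = 106 700; weights = 0.2868, 0.3561, 0.1696, 0.1874.
Alvonia: 0.2868×34.08 + 0.3561×297.59 + 0.1696×407.59 + 0.1874×962.38 = 365.2894 per 100 000.
Norvale: 0.2868×22.74 + 0.3561×209.00 + 0.1696×251.84 + 0.1874×651.96 = 245.8801 per 100 000.
Difference = 365.2894 − 245.8801 = 119.4093.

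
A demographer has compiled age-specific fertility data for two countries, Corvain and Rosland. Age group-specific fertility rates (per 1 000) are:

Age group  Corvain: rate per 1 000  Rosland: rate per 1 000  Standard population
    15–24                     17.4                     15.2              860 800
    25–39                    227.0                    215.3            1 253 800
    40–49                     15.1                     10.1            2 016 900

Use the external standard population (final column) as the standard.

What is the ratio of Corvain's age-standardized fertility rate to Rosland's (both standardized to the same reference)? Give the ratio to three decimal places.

1.088

Standard total = 4 131 500; weights = 0.2084, 0.3035, 0.4882.
Corvain: 0.2084×17.4 + 0.3035×227.0 + 0.4882×15.1 = 79.8852 per 1 000.
Rosland: 0.2084×15.2 + 0.3035×215.3 + 0.4882×10.1 = 73.4353 per 1 000.
Ratio = 79.8852 ÷ 73.4353 = 1.08783.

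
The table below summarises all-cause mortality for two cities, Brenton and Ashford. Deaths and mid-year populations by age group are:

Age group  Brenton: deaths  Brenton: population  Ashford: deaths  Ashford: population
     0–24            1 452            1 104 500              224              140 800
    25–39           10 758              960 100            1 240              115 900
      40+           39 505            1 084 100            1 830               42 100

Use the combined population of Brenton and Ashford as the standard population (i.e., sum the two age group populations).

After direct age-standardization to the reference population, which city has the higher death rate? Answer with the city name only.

Ashford

Age-specific rates per 100 000 for Brenton: 131.46, 1120.51, 3644.04.
For Ashford: 159.09, 1069.89, 4346.79.
Combined standard total = 3 447 500; weights = 0.3612, 0.3121, 0.3267.
Brenton: 0.3612×131.46 + 0.3121×1120.51 + 0.3267×3644.04 = 1587.6115 per 100 000.
Ashford: 0.3612×159.09 + 0.3121×1069.89 + 0.3267×4346.79 = 1811.3630 per 100 000.
The crude rates (1642.42 vs 1102.41) would put Brenton higher, but that reflects its age composition; once standardized to a common age structure, Ashford has the higher underlying rate.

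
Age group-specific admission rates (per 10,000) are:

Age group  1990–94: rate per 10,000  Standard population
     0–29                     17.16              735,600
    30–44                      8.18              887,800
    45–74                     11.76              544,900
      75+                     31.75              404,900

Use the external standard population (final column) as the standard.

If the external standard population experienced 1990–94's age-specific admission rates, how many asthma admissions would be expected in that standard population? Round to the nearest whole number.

3915

Expected asthma admissions = Σ (standard pop × age-specific rate ÷ 10,000)
= 735,600×17.16/10,000 + 887,800×8.18/10,000 + 544,900×11.76/10,000 + 404,900×31.75/10,000
= 1262.29 + 726.22 + 640.80 + 1285.56 = 3914.87.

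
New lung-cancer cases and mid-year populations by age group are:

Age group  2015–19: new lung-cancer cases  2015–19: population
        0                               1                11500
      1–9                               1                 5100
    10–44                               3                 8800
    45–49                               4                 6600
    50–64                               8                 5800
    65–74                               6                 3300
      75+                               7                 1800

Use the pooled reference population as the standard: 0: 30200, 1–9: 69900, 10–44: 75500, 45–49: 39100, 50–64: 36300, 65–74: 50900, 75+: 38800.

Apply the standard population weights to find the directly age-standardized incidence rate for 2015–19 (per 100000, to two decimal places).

Age-specific rates per 100000 for 2015–19: 8.70, 19.61, 34.09, 60.61, 137.93, 181.82, 388.89.
Standard total = 340700; weights = 0.0886, 0.2052, 0.2216, 0.1148, 0.1065, 0.1494, 0.1139.
Standardized rate: 0.0886×8.70 + 0.2052×19.61 + 0.2216×34.09 + 0.1148×60.61 + 0.1065×137.93 + 0.1494×181.82 + 0.1139×388.89 = 105.4508 per 100000.

105.45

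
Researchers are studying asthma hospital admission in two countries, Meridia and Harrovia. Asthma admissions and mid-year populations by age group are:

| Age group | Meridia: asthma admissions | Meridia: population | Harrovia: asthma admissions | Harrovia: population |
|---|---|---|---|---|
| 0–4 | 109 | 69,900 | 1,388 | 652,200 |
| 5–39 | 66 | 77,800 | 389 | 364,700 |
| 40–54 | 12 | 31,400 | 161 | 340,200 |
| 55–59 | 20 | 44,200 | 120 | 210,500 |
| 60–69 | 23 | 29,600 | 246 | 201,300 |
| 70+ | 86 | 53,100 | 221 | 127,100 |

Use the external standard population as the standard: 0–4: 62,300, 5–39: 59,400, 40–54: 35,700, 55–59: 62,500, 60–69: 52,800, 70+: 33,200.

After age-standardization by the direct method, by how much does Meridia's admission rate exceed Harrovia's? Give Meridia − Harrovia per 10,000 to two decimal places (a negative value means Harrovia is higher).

-2.83

Age-specific rates per 10,000 for Meridia: 15.59, 8.48, 3.82, 4.52, 7.77, 16.20.
For Harrovia: 21.28, 10.67, 4.73, 5.70, 12.22, 17.39.
Standard total = 305,900; weights = 0.2037, 0.1942, 0.1167, 0.2043, 0.1726, 0.1085.
Meridia: 0.2037×15.59 + 0.1942×8.48 + 0.1167×3.82 + 0.2043×4.52 + 0.1726×7.77 + 0.1085×16.20 = 9.2926 per 10,000.
Harrovia: 0.2037×21.28 + 0.1942×10.67 + 0.1167×4.73 + 0.2043×5.70 + 0.1726×12.22 + 0.1085×17.39 = 12.1190 per 10,000.
Difference = 9.2926 − 12.1190 = -2.8264.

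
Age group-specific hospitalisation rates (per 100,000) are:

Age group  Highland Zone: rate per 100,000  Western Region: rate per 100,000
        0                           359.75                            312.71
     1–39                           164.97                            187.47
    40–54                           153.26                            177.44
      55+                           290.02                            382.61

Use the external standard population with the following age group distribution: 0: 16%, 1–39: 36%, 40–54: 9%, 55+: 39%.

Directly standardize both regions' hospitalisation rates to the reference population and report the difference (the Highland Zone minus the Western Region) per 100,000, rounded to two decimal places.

Standard weights: 0.16, 0.36, 0.09, 0.39.
The Highland Zone: 0.1600×359.75 + 0.3600×164.97 + 0.0900×153.26 + 0.3900×290.02 = 243.8504 per 100,000.
The Western Region: 0.1600×312.71 + 0.3600×187.47 + 0.0900×177.44 + 0.3900×382.61 = 282.7103 per 100,000.
Difference = 243.8504 − 282.7103 = -38.8599.

-38.86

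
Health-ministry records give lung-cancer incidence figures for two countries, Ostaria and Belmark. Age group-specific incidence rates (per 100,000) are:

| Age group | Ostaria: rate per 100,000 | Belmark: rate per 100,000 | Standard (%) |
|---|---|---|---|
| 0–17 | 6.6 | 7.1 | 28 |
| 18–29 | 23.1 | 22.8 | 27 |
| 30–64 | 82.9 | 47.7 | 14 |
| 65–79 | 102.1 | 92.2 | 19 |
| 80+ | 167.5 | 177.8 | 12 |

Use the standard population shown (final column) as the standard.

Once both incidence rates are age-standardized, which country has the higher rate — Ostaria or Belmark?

Standard weights: 0.28, 0.27, 0.14, 0.19, 0.12.
Ostaria: 0.2800×6.6 + 0.2700×23.1 + 0.1400×82.9 + 0.1900×102.1 + 0.1200×167.5 = 59.1900 per 100,000.
Belmark: 0.2800×7.1 + 0.2700×22.8 + 0.1400×47.7 + 0.1900×92.2 + 0.1200×177.8 = 53.6760 per 100,000.

Ostaria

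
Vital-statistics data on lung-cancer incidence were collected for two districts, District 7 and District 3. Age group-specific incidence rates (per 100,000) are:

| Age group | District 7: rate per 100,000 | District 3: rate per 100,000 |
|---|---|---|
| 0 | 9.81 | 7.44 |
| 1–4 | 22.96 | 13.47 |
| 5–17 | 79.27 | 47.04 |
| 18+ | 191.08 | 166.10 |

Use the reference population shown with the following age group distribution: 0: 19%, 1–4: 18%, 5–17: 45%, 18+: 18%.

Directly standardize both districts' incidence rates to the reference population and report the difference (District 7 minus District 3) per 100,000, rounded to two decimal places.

21.16

Standard weights: 0.19, 0.18, 0.45, 0.18.
District 7: 0.1900×9.81 + 0.1800×22.96 + 0.4500×79.27 + 0.1800×191.08 = 76.0626 per 100,000.
District 3: 0.1900×7.44 + 0.1800×13.47 + 0.4500×47.04 + 0.1800×166.10 = 54.9042 per 100,000.
Difference = 76.0626 − 54.9042 = 21.1584.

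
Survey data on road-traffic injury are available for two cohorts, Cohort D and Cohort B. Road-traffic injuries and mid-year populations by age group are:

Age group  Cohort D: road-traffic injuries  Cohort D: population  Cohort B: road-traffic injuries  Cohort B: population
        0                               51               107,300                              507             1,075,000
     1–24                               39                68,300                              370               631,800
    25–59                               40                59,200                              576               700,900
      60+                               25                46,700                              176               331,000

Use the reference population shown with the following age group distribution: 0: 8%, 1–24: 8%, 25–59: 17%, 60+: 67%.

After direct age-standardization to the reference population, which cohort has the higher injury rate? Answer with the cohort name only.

Age-specific rates per 100,000 for Cohort D: 47.53, 57.10, 67.57, 53.53.
For Cohort B: 47.16, 58.56, 82.18, 53.17.
Standard weights: 0.08, 0.08, 0.17, 0.67.
Cohort D: 0.0800×47.53 + 0.0800×57.10 + 0.1700×67.57 + 0.6700×53.53 = 55.7242 per 100,000.
Cohort B: 0.0800×47.16 + 0.0800×58.56 + 0.1700×82.18 + 0.6700×53.17 = 58.0540 per 100,000.

Cohort B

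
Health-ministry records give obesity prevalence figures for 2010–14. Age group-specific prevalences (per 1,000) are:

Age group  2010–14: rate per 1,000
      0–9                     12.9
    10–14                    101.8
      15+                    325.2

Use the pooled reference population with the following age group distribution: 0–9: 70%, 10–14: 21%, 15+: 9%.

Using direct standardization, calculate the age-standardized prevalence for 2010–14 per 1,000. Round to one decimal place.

59.7

Standard weights: 0.70, 0.21, 0.09.
Standardized rate: 0.7000×12.9 + 0.2100×101.8 + 0.0900×325.2 = 59.6760 per 1,000.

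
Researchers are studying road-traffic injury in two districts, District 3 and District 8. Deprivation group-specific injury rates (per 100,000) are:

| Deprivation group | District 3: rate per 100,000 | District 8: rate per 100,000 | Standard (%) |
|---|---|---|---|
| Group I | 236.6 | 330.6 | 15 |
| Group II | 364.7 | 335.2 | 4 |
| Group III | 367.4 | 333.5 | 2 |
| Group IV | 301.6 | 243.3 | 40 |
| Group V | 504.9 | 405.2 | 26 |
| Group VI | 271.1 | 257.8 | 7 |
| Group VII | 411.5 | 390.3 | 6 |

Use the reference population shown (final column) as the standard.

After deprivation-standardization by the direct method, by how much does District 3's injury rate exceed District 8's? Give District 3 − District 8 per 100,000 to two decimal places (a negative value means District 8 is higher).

39.20

Standard weights: 0.15, 0.04, 0.02, 0.40, 0.26, 0.07, 0.06.
District 3: 0.1500×236.6 + 0.0400×364.7 + 0.0200×367.4 + 0.4000×301.6 + 0.2600×504.9 + 0.0700×271.1 + 0.0600×411.5 = 353.0070 per 100,000.
District 8: 0.1500×330.6 + 0.0400×335.2 + 0.0200×333.5 + 0.4000×243.3 + 0.2600×405.2 + 0.0700×257.8 + 0.0600×390.3 = 313.8040 per 100,000.
Difference = 353.0070 − 313.8040 = 39.2030.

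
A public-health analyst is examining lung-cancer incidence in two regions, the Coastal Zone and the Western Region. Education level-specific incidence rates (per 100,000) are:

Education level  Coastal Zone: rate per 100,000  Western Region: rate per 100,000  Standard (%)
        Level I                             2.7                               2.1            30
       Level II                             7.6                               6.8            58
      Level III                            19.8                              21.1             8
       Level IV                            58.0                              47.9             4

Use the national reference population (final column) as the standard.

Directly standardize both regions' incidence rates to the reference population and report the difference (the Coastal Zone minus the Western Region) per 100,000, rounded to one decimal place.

Standard weights: 0.30, 0.58, 0.08, 0.04.
The Coastal Zone: 0.3000×2.7 + 0.5800×7.6 + 0.0800×19.8 + 0.0400×58.0 = 9.1220 per 100,000.
The Western Region: 0.3000×2.1 + 0.5800×6.8 + 0.0800×21.1 + 0.0400×47.9 = 8.1780 per 100,000.
Difference = 9.1220 − 8.1780 = 0.9440.

0.9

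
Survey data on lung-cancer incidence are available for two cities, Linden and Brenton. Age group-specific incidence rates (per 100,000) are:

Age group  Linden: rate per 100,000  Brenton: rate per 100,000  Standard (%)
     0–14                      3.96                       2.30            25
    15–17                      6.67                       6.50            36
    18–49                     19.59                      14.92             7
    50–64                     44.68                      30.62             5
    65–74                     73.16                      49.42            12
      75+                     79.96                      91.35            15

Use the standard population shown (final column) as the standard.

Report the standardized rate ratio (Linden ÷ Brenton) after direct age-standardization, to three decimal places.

Standard weights: 0.25, 0.36, 0.07, 0.05, 0.12, 0.15.
Linden: 0.2500×3.96 + 0.3600×6.67 + 0.0700×19.59 + 0.0500×44.68 + 0.1200×73.16 + 0.1500×79.96 = 27.7697 per 100,000.
Brenton: 0.2500×2.30 + 0.3600×6.50 + 0.0700×14.92 + 0.0500×30.62 + 0.1200×49.42 + 0.1500×91.35 = 25.1233 per 100,000.
Ratio = 27.7697 ÷ 25.1233 = 1.10534.

1.105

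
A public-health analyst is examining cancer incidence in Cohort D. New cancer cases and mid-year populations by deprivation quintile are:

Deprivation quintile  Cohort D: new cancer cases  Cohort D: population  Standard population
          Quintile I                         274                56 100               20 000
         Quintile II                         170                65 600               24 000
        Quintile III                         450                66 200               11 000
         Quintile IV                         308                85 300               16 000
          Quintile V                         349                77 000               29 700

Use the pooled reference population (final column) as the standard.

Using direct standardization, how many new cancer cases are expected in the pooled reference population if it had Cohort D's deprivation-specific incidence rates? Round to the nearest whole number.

Deprivation-specific rates per 100 000 for Cohort D: 488.41, 259.15, 679.76, 361.08, 453.25.
Expected new cancer cases = Σ (standard pop × deprivation-specific rate ÷ 100 000)
= 20 000×488.41/100 000 + 24 000×259.15/100 000 + 11 000×679.76/100 000 + 16 000×361.08/100 000 + 29 700×453.25/100 000
= 97.68 + 62.20 + 74.77 + 57.77 + 134.61 = 427.04.

427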